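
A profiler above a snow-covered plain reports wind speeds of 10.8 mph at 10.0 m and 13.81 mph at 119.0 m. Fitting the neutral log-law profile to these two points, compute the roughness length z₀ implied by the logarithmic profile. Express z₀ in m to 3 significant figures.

z₀ ≈ 0.00138 m

Log law: V(z) ∝ ln(z/z₀). With r = V₁/V₂ = 10.8/13.81 = 0.78204,
r · ln(z₂/z₀) = ln(z₁/z₀) ⇒ ln z₀ = (ln z₁ − r·ln z₂)/(1 − r)
ln z₀ = (2.30259 − 0.78204×4.77912) / 0.21796 = -6.5833
z₀ = exp(-6.5833) = 0.001383 m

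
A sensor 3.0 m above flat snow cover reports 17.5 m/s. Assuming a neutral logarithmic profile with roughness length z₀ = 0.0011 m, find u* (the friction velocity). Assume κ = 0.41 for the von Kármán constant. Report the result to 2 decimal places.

Log law: V(z) = (u*/κ) · ln(z/z₀) ⇒ u* = κ · V / ln(z/z₀)
u* = 0.41 × 17.5 / ln(3.0/0.0011) = 0.41 × 17.5 / 7.9111
   = 7.1750 / 7.9111 = 0.9070 m/s

u* ≈ 0.91 m/s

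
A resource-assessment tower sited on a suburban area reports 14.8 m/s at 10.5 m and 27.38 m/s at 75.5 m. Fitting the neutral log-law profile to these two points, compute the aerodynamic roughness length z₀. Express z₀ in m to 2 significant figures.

Log law: V(z) ∝ ln(z/z₀). With r = V₁/V₂ = 14.8/27.38 = 0.54054,
r · ln(z₂/z₀) = ln(z₁/z₀) ⇒ ln z₀ = (ln z₁ − r·ln z₂)/(1 − r)
ln z₀ = (2.35138 − 0.54054×4.32413) / 0.45946 = 0.0305
z₀ = exp(0.0305) = 1.031 m

z₀ ≈ 1.0 m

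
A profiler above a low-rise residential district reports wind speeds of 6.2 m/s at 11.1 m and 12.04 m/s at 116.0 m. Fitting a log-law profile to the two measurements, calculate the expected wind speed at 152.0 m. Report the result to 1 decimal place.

12.7 m/s

Log law: V ∝ ln(z/z₀). From the pair, with r = V₁/V₂ = 0.51495,
ln z₀ = (ln z₁ − r·ln z₂)/(1 − r) = (2.4069 − 0.51495×4.7536)/0.48505 = -0.0844 → z₀ = 0.9191 m
V₃ = V₁ · ln(z₃/z₀)/ln(z₁/z₀) = 6.2 × 5.1082/2.4913 = 12.7127 m/s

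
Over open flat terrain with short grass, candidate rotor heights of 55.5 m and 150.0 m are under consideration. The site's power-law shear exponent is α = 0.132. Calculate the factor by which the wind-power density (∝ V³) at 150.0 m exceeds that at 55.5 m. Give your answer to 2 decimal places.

Speed ratio: V_B/V_A = (z_B/z_A)^α = (150.0/55.5)^0.132 = (2.7027)^0.132 = 1.14024
Power-density ratio: P_B/P_A = (V_B/V_A)³ = (1.14024)³ = 1.48249

1.48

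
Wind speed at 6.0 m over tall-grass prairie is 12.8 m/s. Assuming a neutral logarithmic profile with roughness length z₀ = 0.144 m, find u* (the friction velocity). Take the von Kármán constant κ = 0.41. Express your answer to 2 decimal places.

u* ≈ 1.41 m/s

Log law: V(z) = (u*/κ) · ln(z/z₀) ⇒ u* = κ · V / ln(z/z₀)
u* = 0.41 × 12.8 / ln(6.0/0.144) = 0.41 × 12.8 / 3.7297
   = 5.2480 / 3.7297 = 1.4071 m/s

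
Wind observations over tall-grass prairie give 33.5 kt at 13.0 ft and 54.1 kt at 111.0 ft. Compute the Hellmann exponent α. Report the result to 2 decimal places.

Power law: V₂/V₁ = (z₂/z₁)^α ⇒ α = ln(V₂/V₁) / ln(z₂/z₁)
α = ln(54.1/33.5) / ln(111.0/13.0) = ln(1.6149) / ln(8.5385)
  = 0.47929 / 2.14458 = 0.22349

α ≈ 0.22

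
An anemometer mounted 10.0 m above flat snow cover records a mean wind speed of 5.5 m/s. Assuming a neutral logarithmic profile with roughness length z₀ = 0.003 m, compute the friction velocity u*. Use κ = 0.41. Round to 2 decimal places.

u* ≈ 0.28 m/s

Log law: V(z) = (u*/κ) · ln(z/z₀) ⇒ u* = κ · V / ln(z/z₀)
u* = 0.41 × 5.5 / ln(10.0/0.003) = 0.41 × 5.5 / 8.1117
   = 2.2550 / 8.1117 = 0.2780 m/s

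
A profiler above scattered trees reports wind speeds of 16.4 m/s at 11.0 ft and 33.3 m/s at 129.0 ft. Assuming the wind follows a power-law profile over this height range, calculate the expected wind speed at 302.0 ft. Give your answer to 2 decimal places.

First find α: α = ln(V₂/V₁)/ln(z₂/z₁) = ln(33.3/16.4)/ln(129.0/11.0) = 0.70828/2.46192 = 0.2877
Extrapolate from 129.0 ft to 302.0 ft: V₃ = 33.3 × (302.0/129.0)^0.2877 = 33.3 × 1.2773 = 42.5327 m/s

42.53 m/s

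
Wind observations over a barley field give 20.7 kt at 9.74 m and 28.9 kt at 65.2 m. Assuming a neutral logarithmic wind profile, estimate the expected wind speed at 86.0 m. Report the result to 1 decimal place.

30.1 kt

Log law: V ∝ ln(z/z₀). From the pair, with r = V₁/V₂ = 0.71626,
ln z₀ = (ln z₁ − r·ln z₂)/(1 − r) = (2.2762 − 0.71626×4.1775)/0.28374 = -2.5232 → z₀ = 0.08020 m
V₃ = V₁ · ln(z₃/z₀)/ln(z₁/z₀) = 20.7 × 6.9775/4.7994 = 30.0942 kt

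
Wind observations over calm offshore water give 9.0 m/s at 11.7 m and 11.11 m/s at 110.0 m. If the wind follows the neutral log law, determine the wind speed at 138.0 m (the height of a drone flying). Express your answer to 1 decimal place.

11.3 m/s

Log law: V ∝ ln(z/z₀). From the pair, with r = V₁/V₂ = 0.81008,
ln z₀ = (ln z₁ − r·ln z₂)/(1 − r) = (2.4596 − 0.81008×4.7005)/0.18992 = -7.0987 → z₀ = 0.0008262 m
V₃ = V₁ · ln(z₃/z₀)/ln(z₁/z₀) = 9.0 × 12.0260/9.5583 = 11.3235 m/s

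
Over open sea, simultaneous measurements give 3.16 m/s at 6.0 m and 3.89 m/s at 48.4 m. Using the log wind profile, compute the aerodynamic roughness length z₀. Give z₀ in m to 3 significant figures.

Log law: V(z) ∝ ln(z/z₀). With r = V₁/V₂ = 3.16/3.89 = 0.81234,
r · ln(z₂/z₀) = ln(z₁/z₀) ⇒ ln z₀ = (ln z₁ − r·ln z₂)/(1 − r)
ln z₀ = (1.79176 − 0.81234×3.87950) / 0.18766 = -7.2456
z₀ = exp(-7.2456) = 0.0007133 m

z₀ ≈ 0.000713 m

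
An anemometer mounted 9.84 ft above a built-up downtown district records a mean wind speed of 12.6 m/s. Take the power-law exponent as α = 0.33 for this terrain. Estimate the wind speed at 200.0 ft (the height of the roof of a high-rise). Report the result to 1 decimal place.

34.0 m/s

Power-law profile: V₂ = V₁ · (z₂/z₁)^α
V₂ = 12.6 × (200.0/9.84)^0.33 = 12.6 × (20.3252)^0.33
    = 12.6 × 2.7018 = 34.0425 m/s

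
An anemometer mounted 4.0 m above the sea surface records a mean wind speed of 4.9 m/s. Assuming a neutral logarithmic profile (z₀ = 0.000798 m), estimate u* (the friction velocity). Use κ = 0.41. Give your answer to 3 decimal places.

u* ≈ 0.236 m/s

Log law: V(z) = (u*/κ) · ln(z/z₀) ⇒ u* = κ · V / ln(z/z₀)
u* = 0.41 × 4.9 / ln(4.0/0.000798) = 0.41 × 4.9 / 8.5197
   = 2.0090 / 8.5197 = 0.2358 m/s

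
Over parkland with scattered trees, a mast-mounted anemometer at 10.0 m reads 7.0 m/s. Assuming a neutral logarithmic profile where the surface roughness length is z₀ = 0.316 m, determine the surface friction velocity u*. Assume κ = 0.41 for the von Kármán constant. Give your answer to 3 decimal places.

u* ≈ 0.831 m/s

Log law: V(z) = (u*/κ) · ln(z/z₀) ⇒ u* = κ · V / ln(z/z₀)
u* = 0.41 × 7.0 / ln(10.0/0.316) = 0.41 × 7.0 / 3.4546
   = 2.8700 / 3.4546 = 0.8308 m/s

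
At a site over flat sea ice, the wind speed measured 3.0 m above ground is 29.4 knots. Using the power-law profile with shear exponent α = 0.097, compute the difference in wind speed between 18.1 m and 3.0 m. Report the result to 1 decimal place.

5.6 knots

Power law: V₂ = V₁ · (z₂/z₁)^α = 29.4 × (6.0333)^0.097 = 34.9995 knots
ΔV = 34.9995 − 29.4 = 5.5995 knots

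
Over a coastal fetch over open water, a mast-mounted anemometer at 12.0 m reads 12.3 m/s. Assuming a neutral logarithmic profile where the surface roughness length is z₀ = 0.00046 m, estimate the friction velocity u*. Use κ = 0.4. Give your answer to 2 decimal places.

Log law: V(z) = (u*/κ) · ln(z/z₀) ⇒ u* = κ · V / ln(z/z₀)
u* = 0.4 × 12.3 / ln(12.0/0.00046) = 0.4 × 12.3 / 10.1692
   = 4.9200 / 10.1692 = 0.4838 m/s

u* ≈ 0.48 m/s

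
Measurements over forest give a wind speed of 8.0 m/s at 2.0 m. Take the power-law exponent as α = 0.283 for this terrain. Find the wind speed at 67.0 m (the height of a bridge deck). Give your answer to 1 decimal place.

Power-law profile: V₂ = V₁ · (z₂/z₁)^α
V₂ = 8.0 × (67.0/2.0)^0.283 = 8.0 × (33.5000)^0.283
    = 8.0 × 2.7014 = 21.6111 m/s

21.6 m/s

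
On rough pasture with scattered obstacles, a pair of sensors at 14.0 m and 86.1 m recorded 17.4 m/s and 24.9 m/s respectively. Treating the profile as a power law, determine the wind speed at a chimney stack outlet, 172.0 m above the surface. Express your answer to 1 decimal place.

28.5 m/s

First find α: α = ln(V₂/V₁)/ln(z₂/z₁) = ln(24.9/17.4)/ln(86.1/14.0) = 0.35840/1.81645 = 0.1973
Extrapolate from 86.1 m to 172.0 m: V₃ = 24.9 × (172.0/86.1)^0.1973 = 24.9 × 1.1463 = 28.5427 m/s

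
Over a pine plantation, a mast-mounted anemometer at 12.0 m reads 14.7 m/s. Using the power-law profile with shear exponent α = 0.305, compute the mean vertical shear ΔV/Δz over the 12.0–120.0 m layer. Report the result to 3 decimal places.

0.139 m/s/m

Power law: V₂ = V₁ · (z₂/z₁)^α = 14.7 × (10.0000)^0.305 = 29.6700 m/s
ΔV/Δz = (29.6700 − 14.7)/(120.0 − 12.0) = 14.9700/108.0000 = 0.13861 m/s/m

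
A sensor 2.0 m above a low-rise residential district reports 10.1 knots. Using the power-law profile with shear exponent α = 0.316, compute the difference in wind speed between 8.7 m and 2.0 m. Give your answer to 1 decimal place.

6.0 knots

Power law: V₂ = V₁ · (z₂/z₁)^α = 10.1 × (4.3500)^0.316 = 16.0725 knots
ΔV = 16.0725 − 10.1 = 5.9725 knots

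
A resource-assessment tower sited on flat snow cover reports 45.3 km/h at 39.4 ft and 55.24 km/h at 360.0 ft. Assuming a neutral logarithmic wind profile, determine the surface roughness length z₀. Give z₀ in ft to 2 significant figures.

Log law: V(z) ∝ ln(z/z₀). With r = V₁/V₂ = 45.3/55.24 = 0.82006,
r · ln(z₂/z₀) = ln(z₁/z₀) ⇒ ln z₀ = (ln z₁ − r·ln z₂)/(1 − r)
ln z₀ = (3.67377 − 0.82006×5.88610) / 0.17994 = -6.4086
z₀ = exp(-6.4086) = 0.001647 ft

z₀ ≈ 0.0016 ft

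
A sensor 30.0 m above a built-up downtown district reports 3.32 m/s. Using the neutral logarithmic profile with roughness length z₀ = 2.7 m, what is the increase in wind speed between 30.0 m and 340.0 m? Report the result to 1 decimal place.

3.3 m/s

Log law: V₂ = V₁ · ln(z₂/z₀)/ln(z₁/z₀) = 3.32 × 4.8357/2.4079 = 6.6673 m/s
ΔV = 6.6673 − 3.32 = 3.3473 m/s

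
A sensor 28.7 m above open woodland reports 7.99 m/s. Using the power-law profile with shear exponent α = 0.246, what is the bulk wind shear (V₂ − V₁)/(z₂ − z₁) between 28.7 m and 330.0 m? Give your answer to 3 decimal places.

Power law: V₂ = V₁ · (z₂/z₁)^α = 7.99 × (11.4983)^0.246 = 14.5701 m/s
ΔV/Δz = (14.5701 − 7.99)/(330.0 − 28.7) = 6.5801/301.3000 = 0.02184 m/s/m

0.022 m/s/m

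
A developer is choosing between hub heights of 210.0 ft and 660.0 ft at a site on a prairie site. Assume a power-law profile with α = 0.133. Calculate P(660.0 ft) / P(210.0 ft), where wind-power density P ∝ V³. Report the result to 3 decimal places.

1.579

Speed ratio: V_B/V_A = (z_B/z_A)^α = (660.0/210.0)^0.133 = (3.1429)^0.133 = 1.16451
Power-density ratio: P_B/P_A = (V_B/V_A)³ = (1.16451)³ = 1.57918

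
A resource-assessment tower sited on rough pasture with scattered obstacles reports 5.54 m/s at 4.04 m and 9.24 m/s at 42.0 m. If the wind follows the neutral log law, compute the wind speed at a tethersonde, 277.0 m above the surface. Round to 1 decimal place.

12.2 m/s

Log law: V ∝ ln(z/z₀). From the pair, with r = V₁/V₂ = 0.59957,
ln z₀ = (ln z₁ − r·ln z₂)/(1 − r) = (1.3962 − 0.59957×3.7377)/0.40043 = -2.1096 → z₀ = 0.1213 m
V₃ = V₁ · ln(z₃/z₀)/ln(z₁/z₀) = 5.54 × 7.7336/3.5058 = 12.2209 m/s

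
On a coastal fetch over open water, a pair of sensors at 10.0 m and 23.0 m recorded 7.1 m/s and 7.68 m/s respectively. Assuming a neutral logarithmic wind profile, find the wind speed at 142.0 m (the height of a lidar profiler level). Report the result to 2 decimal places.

Log law: V ∝ ln(z/z₀). From the pair, with r = V₁/V₂ = 0.92448,
ln z₀ = (ln z₁ − r·ln z₂)/(1 − r) = (2.3026 − 0.92448×3.1355)/0.07552 = -7.8934 → z₀ = 0.0003732 m
V₃ = V₁ · ln(z₃/z₀)/ln(z₁/z₀) = 7.1 × 12.8492/10.1960 = 8.9476 m/s

8.95 m/s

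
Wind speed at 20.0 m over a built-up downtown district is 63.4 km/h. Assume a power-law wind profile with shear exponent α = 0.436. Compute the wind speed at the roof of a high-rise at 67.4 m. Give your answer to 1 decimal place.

107.7 km/h

Power-law profile: V₂ = V₁ · (z₂/z₁)^α
V₂ = 63.4 × (67.4/20.0)^0.436 = 63.4 × (3.3700)^0.436
    = 63.4 × 1.6984 = 107.6802 km/h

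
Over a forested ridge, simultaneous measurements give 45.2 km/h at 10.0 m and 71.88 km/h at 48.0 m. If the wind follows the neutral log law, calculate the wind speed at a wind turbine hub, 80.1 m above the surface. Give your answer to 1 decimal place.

Log law: V ∝ ln(z/z₀). From the pair, with r = V₁/V₂ = 0.62883,
ln z₀ = (ln z₁ − r·ln z₂)/(1 − r) = (2.3026 − 0.62883×3.8712)/0.37117 = -0.3549 → z₀ = 0.7013 m
V₃ = V₁ · ln(z₃/z₀)/ln(z₁/z₀) = 45.2 × 4.7382/2.6575 = 80.5897 km/h

80.6 km/h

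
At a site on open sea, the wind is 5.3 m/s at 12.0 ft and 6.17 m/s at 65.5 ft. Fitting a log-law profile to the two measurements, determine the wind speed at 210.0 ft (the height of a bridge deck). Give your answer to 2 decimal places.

Log law: V ∝ ln(z/z₀). From the pair, with r = V₁/V₂ = 0.85900,
ln z₀ = (ln z₁ − r·ln z₂)/(1 − r) = (2.4849 − 0.85900×4.1821)/0.14100 = -7.8540 → z₀ = 0.0003882 ft
V₃ = V₁ · ln(z₃/z₀)/ln(z₁/z₀) = 5.3 × 13.2011/10.3389 = 6.7672 m/s

6.77 m/s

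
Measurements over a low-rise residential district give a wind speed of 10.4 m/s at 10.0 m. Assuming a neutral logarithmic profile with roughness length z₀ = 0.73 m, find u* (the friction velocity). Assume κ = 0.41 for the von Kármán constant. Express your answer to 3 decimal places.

Log law: V(z) = (u*/κ) · ln(z/z₀) ⇒ u* = κ · V / ln(z/z₀)
u* = 0.41 × 10.4 / ln(10.0/0.73) = 0.41 × 10.4 / 2.6173
   = 4.2640 / 2.6173 = 1.6292 m/s

u* ≈ 1.629 m/s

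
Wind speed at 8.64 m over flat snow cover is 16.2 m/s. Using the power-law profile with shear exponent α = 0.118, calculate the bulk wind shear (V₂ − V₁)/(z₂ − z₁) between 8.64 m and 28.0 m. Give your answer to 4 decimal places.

Power law: V₂ = V₁ · (z₂/z₁)^α = 16.2 × (3.2407)^0.118 = 18.6111 m/s
ΔV/Δz = (18.6111 − 16.2)/(28.0 − 8.64) = 2.4111/19.3600 = 0.12454 m/s/m

0.1245 m/s/m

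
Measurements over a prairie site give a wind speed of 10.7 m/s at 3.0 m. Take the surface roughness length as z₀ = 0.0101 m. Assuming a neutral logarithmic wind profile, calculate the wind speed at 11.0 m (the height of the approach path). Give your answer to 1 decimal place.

13.1 m/s

Log law: V(z) ∝ ln(z/z₀), so V₂/V₁ = ln(z₂/z₀) / ln(z₁/z₀).
ln(11.0/0.0101) = 6.9931, ln(3.0/0.0101) = 5.6938
V₂ = 10.7 × 6.9931/5.6938 = 10.7 × 1.2282 = 13.1416 m/s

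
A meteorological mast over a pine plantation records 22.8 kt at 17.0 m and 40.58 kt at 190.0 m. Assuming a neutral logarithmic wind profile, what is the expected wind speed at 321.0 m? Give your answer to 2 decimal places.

44.44 kt

Log law: V ∝ ln(z/z₀). From the pair, with r = V₁/V₂ = 0.56185,
ln z₀ = (ln z₁ − r·ln z₂)/(1 − r) = (2.8332 − 0.56185×5.2470)/0.43815 = -0.2621 → z₀ = 0.7694 m
V₃ = V₁ · ln(z₃/z₀)/ln(z₁/z₀) = 22.8 × 6.0336/3.0953 = 44.4428 kt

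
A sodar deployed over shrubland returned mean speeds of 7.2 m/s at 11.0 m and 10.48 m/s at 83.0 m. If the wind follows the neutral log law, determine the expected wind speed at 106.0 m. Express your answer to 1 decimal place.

Log law: V ∝ ln(z/z₀). From the pair, with r = V₁/V₂ = 0.68702,
ln z₀ = (ln z₁ − r·ln z₂)/(1 − r) = (2.3979 − 0.68702×4.4188)/0.31298 = -2.0383 → z₀ = 0.1302 m
V₃ = V₁ · ln(z₃/z₀)/ln(z₁/z₀) = 7.2 × 6.7018/4.4362 = 10.8770 m/s

10.9 m/s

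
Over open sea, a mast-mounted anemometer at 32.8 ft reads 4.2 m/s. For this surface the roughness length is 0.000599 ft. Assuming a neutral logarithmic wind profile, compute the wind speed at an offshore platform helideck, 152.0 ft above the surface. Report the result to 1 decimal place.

4.8 m/s

Log law: V(z) ∝ ln(z/z₀), so V₂/V₁ = ln(z₂/z₀) / ln(z₁/z₀).
ln(152.0/0.000599) = 12.4441, ln(32.8/0.000599) = 10.9107
V₂ = 4.2 × 12.4441/10.9107 = 4.2 × 1.1405 = 4.7903 m/s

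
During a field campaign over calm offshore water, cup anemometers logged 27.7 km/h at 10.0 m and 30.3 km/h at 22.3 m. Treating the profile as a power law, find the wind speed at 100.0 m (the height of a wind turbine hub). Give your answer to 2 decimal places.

35.84 km/h

First find α: α = ln(V₂/V₁)/ln(z₂/z₁) = ln(30.3/27.7)/ln(22.3/10.0) = 0.08972/0.80200 = 0.1119
Extrapolate from 22.3 m to 100.0 m: V₃ = 30.3 × (100.0/22.3)^0.1119 = 30.3 × 1.1828 = 35.8380 km/h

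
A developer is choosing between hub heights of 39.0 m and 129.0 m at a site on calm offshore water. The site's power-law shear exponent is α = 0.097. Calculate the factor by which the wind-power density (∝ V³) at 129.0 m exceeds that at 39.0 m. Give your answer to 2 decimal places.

Speed ratio: V_B/V_A = (z_B/z_A)^α = (129.0/39.0)^0.097 = (3.3077)^0.097 = 1.12304
Power-density ratio: P_B/P_A = (V_B/V_A)³ = (1.12304)³ = 1.41639

1.42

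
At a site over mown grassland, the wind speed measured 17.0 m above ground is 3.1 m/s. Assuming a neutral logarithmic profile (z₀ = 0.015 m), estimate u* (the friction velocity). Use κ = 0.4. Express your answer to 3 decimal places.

Log law: V(z) = (u*/κ) · ln(z/z₀) ⇒ u* = κ · V / ln(z/z₀)
u* = 0.4 × 3.1 / ln(17.0/0.015) = 0.4 × 3.1 / 7.0329
   = 1.2400 / 7.0329 = 0.1763 m/s

u* ≈ 0.176 m/s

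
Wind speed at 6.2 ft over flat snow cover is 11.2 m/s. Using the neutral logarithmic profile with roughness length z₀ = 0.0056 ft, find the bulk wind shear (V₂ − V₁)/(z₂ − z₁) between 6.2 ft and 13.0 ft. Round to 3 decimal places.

Log law: V₂ = V₁ · ln(z₂/z₀)/ln(z₁/z₀) = 11.2 × 7.7499/7.0095 = 12.3830 m/s
ΔV/Δz = (12.3830 − 11.2)/(13.0 − 6.2) = 1.1830/6.8000 = 0.17397 m/s/ft

0.174 m/s/ft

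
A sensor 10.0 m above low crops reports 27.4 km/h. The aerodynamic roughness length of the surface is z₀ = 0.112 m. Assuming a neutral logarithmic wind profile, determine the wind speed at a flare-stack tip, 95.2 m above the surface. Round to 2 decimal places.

Log law: V(z) ∝ ln(z/z₀), so V₂/V₁ = ln(z₂/z₀) / ln(z₁/z₀).
ln(95.2/0.112) = 6.7452, ln(10.0/0.112) = 4.4918
V₂ = 27.4 × 6.7452/4.4918 = 27.4 × 1.5017 = 41.1456 km/h

41.15 km/h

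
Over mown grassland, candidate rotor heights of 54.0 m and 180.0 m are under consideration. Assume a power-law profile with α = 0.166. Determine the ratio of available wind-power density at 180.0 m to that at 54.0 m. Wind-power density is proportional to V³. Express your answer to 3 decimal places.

1.821

Speed ratio: V_B/V_A = (z_B/z_A)^α = (180.0/54.0)^0.166 = (3.3333)^0.166 = 1.22123
Power-density ratio: P_B/P_A = (V_B/V_A)³ = (1.22123)³ = 1.82135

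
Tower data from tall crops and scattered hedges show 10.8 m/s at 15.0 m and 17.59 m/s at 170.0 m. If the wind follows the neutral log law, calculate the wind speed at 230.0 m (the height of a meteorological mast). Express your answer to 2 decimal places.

18.44 m/s

Log law: V ∝ ln(z/z₀). From the pair, with r = V₁/V₂ = 0.61399,
ln z₀ = (ln z₁ − r·ln z₂)/(1 − r) = (2.7081 − 0.61399×5.1358)/0.38601 = -1.1535 → z₀ = 0.3155 m
V₃ = V₁ · ln(z₃/z₀)/ln(z₁/z₀) = 10.8 × 6.5915/3.8615 = 18.4354 m/s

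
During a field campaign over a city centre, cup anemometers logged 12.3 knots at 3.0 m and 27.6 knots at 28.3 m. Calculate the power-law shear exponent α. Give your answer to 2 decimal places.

Power law: V₂/V₁ = (z₂/z₁)^α ⇒ α = ln(V₂/V₁) / ln(z₂/z₁)
α = ln(27.6/12.3) / ln(28.3/3.0) = ln(2.2439) / ln(9.4333)
  = 0.80822 / 2.24425 = 0.36013

α ≈ 0.36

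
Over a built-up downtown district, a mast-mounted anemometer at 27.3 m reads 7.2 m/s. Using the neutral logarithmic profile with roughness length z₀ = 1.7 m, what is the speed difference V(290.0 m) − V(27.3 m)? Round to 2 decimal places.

6.13 m/s

Log law: V₂ = V₁ · ln(z₂/z₀)/ln(z₁/z₀) = 7.2 × 5.1393/2.7763 = 13.3282 m/s
ΔV = 13.3282 − 7.2 = 6.1282 m/s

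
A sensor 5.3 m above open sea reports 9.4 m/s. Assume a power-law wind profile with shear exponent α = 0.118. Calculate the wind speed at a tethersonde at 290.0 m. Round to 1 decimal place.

15.1 m/s

Power-law profile: V₂ = V₁ · (z₂/z₁)^α
V₂ = 9.4 × (290.0/5.3)^0.118 = 9.4 × (54.7170)^0.118
    = 9.4 × 1.6036 = 15.0739 m/s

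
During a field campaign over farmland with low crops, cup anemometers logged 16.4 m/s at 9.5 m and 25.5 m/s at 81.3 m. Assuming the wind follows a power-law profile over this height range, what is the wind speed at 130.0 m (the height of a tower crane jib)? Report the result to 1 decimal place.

28.1 m/s

First find α: α = ln(V₂/V₁)/ln(z₂/z₁) = ln(25.5/16.4)/ln(81.3/9.5) = 0.44140/2.14685 = 0.2056
Extrapolate from 81.3 m to 130.0 m: V₃ = 25.5 × (130.0/81.3)^0.2056 = 25.5 × 1.1013 = 28.0836 m/s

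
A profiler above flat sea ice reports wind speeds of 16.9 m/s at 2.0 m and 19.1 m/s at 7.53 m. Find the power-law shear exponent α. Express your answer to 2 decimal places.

α ≈ 0.09

Power law: V₂/V₁ = (z₂/z₁)^α ⇒ α = ln(V₂/V₁) / ln(z₂/z₁)
α = ln(19.1/16.9) / ln(7.53/2.0) = ln(1.1302) / ln(3.7650)
  = 0.12237 / 1.32575 = 0.09231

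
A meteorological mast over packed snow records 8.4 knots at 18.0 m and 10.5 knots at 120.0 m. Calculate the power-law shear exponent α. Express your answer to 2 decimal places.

α ≈ 0.12

Power law: V₂/V₁ = (z₂/z₁)^α ⇒ α = ln(V₂/V₁) / ln(z₂/z₁)
α = ln(10.5/8.4) / ln(120.0/18.0) = ln(1.2500) / ln(6.6667)
  = 0.22314 / 1.89712 = 0.11762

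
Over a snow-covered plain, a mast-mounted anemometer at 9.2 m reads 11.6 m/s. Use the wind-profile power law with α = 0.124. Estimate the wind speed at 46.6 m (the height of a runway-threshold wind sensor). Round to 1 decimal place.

Power-law profile: V₂ = V₁ · (z₂/z₁)^α
V₂ = 11.6 × (46.6/9.2)^0.124 = 11.6 × (5.0652)^0.124
    = 11.6 × 1.2228 = 14.1850 m/s

14.2 m/s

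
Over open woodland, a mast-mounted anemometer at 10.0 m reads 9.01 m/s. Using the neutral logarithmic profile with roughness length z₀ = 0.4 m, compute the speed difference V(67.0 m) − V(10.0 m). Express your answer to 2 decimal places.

5.32 m/s

Log law: V₂ = V₁ · ln(z₂/z₀)/ln(z₁/z₀) = 9.01 × 5.1210/3.2189 = 14.3342 m/s
ΔV = 14.3342 − 9.01 = 5.3242 m/s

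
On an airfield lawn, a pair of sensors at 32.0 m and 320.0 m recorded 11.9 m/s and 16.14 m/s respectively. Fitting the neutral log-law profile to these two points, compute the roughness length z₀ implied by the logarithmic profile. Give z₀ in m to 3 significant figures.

z₀ ≈ 0.0500 m

Log law: V(z) ∝ ln(z/z₀). With r = V₁/V₂ = 11.9/16.14 = 0.73730,
r · ln(z₂/z₀) = ln(z₁/z₀) ⇒ ln z₀ = (ln z₁ − r·ln z₂)/(1 − r)
ln z₀ = (3.46574 − 0.73730×5.76832) / 0.26270 = -2.9967
z₀ = exp(-2.9967) = 0.04995 m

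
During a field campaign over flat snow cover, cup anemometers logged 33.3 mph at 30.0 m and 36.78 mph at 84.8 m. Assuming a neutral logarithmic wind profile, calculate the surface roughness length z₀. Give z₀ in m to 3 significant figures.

Log law: V(z) ∝ ln(z/z₀). With r = V₁/V₂ = 33.3/36.78 = 0.90538,
r · ln(z₂/z₀) = ln(z₁/z₀) ⇒ ln z₀ = (ln z₁ − r·ln z₂)/(1 − r)
ln z₀ = (3.40120 − 0.90538×4.44030) / 0.09462 = -6.5419
z₀ = exp(-6.5419) = 0.001442 m

z₀ ≈ 0.00144 m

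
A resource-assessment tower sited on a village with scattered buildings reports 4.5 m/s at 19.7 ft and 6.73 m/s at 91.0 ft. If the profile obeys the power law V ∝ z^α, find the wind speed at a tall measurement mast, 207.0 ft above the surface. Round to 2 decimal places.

First find α: α = ln(V₂/V₁)/ln(z₂/z₁) = ln(6.73/4.5)/ln(91.0/19.7) = 0.40250/1.53024 = 0.2630
Extrapolate from 91.0 ft to 207.0 ft: V₃ = 6.73 × (207.0/91.0)^0.2630 = 6.73 × 1.2413 = 8.3541 m/s

8.35 m/s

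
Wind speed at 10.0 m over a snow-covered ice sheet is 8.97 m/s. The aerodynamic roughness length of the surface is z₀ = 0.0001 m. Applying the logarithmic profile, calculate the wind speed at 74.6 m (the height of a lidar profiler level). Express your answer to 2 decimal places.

10.54 m/s

Log law: V(z) ∝ ln(z/z₀), so V₂/V₁ = ln(z₂/z₀) / ln(z₁/z₀).
ln(74.6/0.0001) = 13.5225, ln(10.0/0.0001) = 11.5129
V₂ = 8.97 × 13.5225/11.5129 = 8.97 × 1.1745 = 10.5357 m/s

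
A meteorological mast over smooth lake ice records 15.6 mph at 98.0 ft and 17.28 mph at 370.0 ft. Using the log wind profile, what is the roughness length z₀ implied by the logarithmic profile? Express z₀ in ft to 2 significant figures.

z₀ ≈ 0.00043 ft

Log law: V(z) ∝ ln(z/z₀). With r = V₁/V₂ = 15.6/17.28 = 0.90278,
r · ln(z₂/z₀) = ln(z₁/z₀) ⇒ ln z₀ = (ln z₁ − r·ln z₂)/(1 − r)
ln z₀ = (4.58497 − 0.90278×5.91350) / 0.09722 = -7.7514
z₀ = exp(-7.7514) = 0.0004301 ft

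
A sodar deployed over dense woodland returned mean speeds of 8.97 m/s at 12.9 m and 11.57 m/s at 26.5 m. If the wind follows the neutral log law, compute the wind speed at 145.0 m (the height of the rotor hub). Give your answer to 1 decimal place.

17.7 m/s

Log law: V ∝ ln(z/z₀). From the pair, with r = V₁/V₂ = 0.77528,
ln z₀ = (ln z₁ − r·ln z₂)/(1 − r) = (2.5572 − 0.77528×3.2771)/0.22472 = 0.0735 → z₀ = 1.076 m
V₃ = V₁ · ln(z₃/z₀)/ln(z₁/z₀) = 8.97 × 4.9032/2.4837 = 17.7081 m/s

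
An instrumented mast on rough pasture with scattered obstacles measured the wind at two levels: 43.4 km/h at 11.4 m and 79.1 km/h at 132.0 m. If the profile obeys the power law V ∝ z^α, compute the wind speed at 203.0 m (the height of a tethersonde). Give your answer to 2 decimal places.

87.90 km/h

First find α: α = ln(V₂/V₁)/ln(z₂/z₁) = ln(79.1/43.4)/ln(132.0/11.4) = 0.60025/2.44919 = 0.2451
Extrapolate from 132.0 m to 203.0 m: V₃ = 79.1 × (203.0/132.0)^0.2451 = 79.1 × 1.1112 = 87.8998 km/h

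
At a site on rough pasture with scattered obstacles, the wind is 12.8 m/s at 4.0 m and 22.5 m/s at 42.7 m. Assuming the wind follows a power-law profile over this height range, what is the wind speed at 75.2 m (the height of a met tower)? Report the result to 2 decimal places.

First find α: α = ln(V₂/V₁)/ln(z₂/z₁) = ln(22.5/12.8)/ln(42.7/4.0) = 0.56407/2.36790 = 0.2382
Extrapolate from 42.7 m to 75.2 m: V₃ = 22.5 × (75.2/42.7)^0.2382 = 22.5 × 1.1443 = 25.7474 m/s

25.75 m/s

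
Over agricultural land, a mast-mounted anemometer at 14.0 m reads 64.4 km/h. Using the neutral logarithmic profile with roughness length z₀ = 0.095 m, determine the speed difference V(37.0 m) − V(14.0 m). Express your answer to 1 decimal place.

12.5 km/h

Log law: V₂ = V₁ · ln(z₂/z₀)/ln(z₁/z₀) = 64.4 × 5.9648/4.9929 = 76.9353 km/h
ΔV = 76.9353 − 64.4 = 12.5353 km/h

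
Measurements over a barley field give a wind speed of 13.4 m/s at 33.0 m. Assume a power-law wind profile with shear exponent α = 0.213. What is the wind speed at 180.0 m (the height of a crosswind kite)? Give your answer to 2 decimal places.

Power-law profile: V₂ = V₁ · (z₂/z₁)^α
V₂ = 13.4 × (180.0/33.0)^0.213 = 13.4 × (5.4545)^0.213
    = 13.4 × 1.4353 = 19.2324 m/s

19.23 m/s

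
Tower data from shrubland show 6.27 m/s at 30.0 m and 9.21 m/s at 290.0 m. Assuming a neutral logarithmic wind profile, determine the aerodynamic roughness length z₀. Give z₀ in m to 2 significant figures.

Log law: V(z) ∝ ln(z/z₀). With r = V₁/V₂ = 6.27/9.21 = 0.68078,
r · ln(z₂/z₀) = ln(z₁/z₀) ⇒ ln z₀ = (ln z₁ − r·ln z₂)/(1 − r)
ln z₀ = (3.40120 − 0.68078×5.66988) / 0.31922 = -1.4371
z₀ = exp(-1.4371) = 0.2376 m

z₀ ≈ 0.24 m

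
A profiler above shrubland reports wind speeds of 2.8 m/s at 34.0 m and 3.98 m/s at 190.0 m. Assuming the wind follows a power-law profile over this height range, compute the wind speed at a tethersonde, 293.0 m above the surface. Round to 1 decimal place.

First find α: α = ln(V₂/V₁)/ln(z₂/z₁) = ln(3.98/2.8)/ln(190.0/34.0) = 0.35166/1.72066 = 0.2044
Extrapolate from 190.0 m to 293.0 m: V₃ = 3.98 × (293.0/190.0)^0.2044 = 3.98 × 1.0926 = 4.3484 m/s

4.3 m/s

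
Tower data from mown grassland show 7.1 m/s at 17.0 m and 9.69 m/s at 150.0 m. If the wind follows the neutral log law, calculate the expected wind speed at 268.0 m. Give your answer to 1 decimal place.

10.4 m/s

Log law: V ∝ ln(z/z₀). From the pair, with r = V₁/V₂ = 0.73271,
ln z₀ = (ln z₁ − r·ln z₂)/(1 − r) = (2.8332 − 0.73271×5.0106)/0.26729 = -3.1358 → z₀ = 0.04347 m
V₃ = V₁ · ln(z₃/z₀)/ln(z₁/z₀) = 7.1 × 8.7268/5.9690 = 10.3803 m/s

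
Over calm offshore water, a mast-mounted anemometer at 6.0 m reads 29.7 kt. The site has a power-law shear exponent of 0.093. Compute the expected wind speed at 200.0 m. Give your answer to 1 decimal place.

41.2 kt

Power-law profile: V₂ = V₁ · (z₂/z₁)^α
V₂ = 29.7 × (200.0/6.0)^0.093 = 29.7 × (33.3333)^0.093
    = 29.7 × 1.3856 = 41.1514 kt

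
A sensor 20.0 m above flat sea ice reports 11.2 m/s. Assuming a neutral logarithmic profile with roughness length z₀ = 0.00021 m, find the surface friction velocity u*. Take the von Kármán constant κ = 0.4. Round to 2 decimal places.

u* ≈ 0.39 m/s

Log law: V(z) = (u*/κ) · ln(z/z₀) ⇒ u* = κ · V / ln(z/z₀)
u* = 0.4 × 11.2 / ln(20.0/0.00021) = 0.4 × 11.2 / 11.4641
   = 4.4800 / 11.4641 = 0.3908 m/s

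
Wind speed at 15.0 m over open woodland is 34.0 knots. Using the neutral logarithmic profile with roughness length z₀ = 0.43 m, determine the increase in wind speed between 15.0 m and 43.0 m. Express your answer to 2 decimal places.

Log law: V₂ = V₁ · ln(z₂/z₀)/ln(z₁/z₀) = 34.0 × 4.6052/3.5520 = 44.0808 knots
ΔV = 44.0808 − 34.0 = 10.0808 knots

10.08 knots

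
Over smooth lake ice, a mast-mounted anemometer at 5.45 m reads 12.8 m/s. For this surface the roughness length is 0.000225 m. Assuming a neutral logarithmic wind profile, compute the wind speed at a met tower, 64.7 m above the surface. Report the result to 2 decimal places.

Log law: V(z) ∝ ln(z/z₀), so V₂/V₁ = ln(z₂/z₀) / ln(z₁/z₀).
ln(64.7/0.000225) = 12.5692, ln(5.45/0.000225) = 10.0950
V₂ = 12.8 × 12.5692/10.0950 = 12.8 × 1.2451 = 15.9371 m/s

15.94 m/s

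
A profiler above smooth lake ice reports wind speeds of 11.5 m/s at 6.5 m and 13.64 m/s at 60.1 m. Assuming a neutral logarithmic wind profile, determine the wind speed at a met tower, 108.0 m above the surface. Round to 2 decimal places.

Log law: V ∝ ln(z/z₀). From the pair, with r = V₁/V₂ = 0.84311,
ln z₀ = (ln z₁ − r·ln z₂)/(1 − r) = (1.8718 − 0.84311×4.0960)/0.15689 = -10.0807 → z₀ = 0.00004188 m
V₃ = V₁ · ln(z₃/z₀)/ln(z₁/z₀) = 11.5 × 14.7628/11.9525 = 14.2039 m/s

14.20 m/s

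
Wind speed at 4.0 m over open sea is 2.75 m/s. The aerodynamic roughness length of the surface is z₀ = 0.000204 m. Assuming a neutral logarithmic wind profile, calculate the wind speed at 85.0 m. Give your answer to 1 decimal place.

Log law: V(z) ∝ ln(z/z₀), so V₂/V₁ = ln(z₂/z₀) / ln(z₁/z₀).
ln(85.0/0.000204) = 12.9400, ln(4.0/0.000204) = 9.8837
V₂ = 2.75 × 12.9400/9.8837 = 2.75 × 1.3092 = 3.6004 m/s

3.6 m/s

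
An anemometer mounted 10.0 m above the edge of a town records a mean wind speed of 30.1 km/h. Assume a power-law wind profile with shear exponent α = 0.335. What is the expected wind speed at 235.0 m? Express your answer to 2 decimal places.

Power-law profile: V₂ = V₁ · (z₂/z₁)^α
V₂ = 30.1 × (235.0/10.0)^0.335 = 30.1 × (23.5000)^0.335
    = 30.1 × 2.8794 = 86.6711 km/h

86.67 km/h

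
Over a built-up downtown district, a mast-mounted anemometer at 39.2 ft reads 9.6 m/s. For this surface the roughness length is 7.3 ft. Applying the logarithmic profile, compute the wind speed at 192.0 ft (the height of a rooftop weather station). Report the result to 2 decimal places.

18.67 m/s

Log law: V(z) ∝ ln(z/z₀), so V₂/V₁ = ln(z₂/z₀) / ln(z₁/z₀).
ln(192.0/7.3) = 3.2696, ln(39.2/7.3) = 1.6808
V₂ = 9.6 × 3.2696/1.6808 = 9.6 × 1.9453 = 18.6746 m/s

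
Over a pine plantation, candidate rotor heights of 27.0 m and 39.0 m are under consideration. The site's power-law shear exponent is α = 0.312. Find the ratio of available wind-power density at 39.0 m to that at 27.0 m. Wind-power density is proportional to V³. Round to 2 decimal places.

Speed ratio: V_B/V_A = (z_B/z_A)^α = (39.0/27.0)^0.312 = (1.4444)^0.312 = 1.12157
Power-density ratio: P_B/P_A = (V_B/V_A)³ = (1.12157)³ = 1.41085

1.41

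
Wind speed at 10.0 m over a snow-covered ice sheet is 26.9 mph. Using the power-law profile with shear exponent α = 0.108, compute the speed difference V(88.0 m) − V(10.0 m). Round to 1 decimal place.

Power law: V₂ = V₁ · (z₂/z₁)^α = 26.9 × (8.8000)^0.108 = 34.0217 mph
ΔV = 34.0217 − 26.9 = 7.1217 mph

7.1 mph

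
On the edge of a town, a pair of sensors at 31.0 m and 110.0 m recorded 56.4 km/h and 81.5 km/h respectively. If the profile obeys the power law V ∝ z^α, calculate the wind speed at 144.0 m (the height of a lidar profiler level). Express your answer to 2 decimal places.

88.14 km/h

First find α: α = ln(V₂/V₁)/ln(z₂/z₁) = ln(81.5/56.4)/ln(110.0/31.0) = 0.36813/1.26649 = 0.2907
Extrapolate from 110.0 m to 144.0 m: V₃ = 81.5 × (144.0/110.0)^0.2907 = 81.5 × 1.0814 = 88.1368 km/h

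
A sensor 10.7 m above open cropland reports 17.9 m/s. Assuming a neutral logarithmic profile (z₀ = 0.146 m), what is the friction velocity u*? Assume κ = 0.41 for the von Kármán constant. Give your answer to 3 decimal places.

u* ≈ 1.709 m/s

Log law: V(z) = (u*/κ) · ln(z/z₀) ⇒ u* = κ · V / ln(z/z₀)
u* = 0.41 × 17.9 / ln(10.7/0.146) = 0.41 × 17.9 / 4.2944
   = 7.3390 / 4.2944 = 1.7090 m/s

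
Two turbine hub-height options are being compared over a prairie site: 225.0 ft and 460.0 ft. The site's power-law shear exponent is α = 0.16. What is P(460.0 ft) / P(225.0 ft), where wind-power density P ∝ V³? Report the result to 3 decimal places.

1.410

Speed ratio: V_B/V_A = (z_B/z_A)^α = (460.0/225.0)^0.16 = (2.0444)^0.16 = 1.12122
Power-density ratio: P_B/P_A = (V_B/V_A)³ = (1.12122)³ = 1.40954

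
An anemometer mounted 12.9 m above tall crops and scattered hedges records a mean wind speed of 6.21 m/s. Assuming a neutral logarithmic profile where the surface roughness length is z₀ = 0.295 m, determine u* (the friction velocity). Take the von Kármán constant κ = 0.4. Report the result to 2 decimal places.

u* ≈ 0.66 m/s

Log law: V(z) = (u*/κ) · ln(z/z₀) ⇒ u* = κ · V / ln(z/z₀)
u* = 0.4 × 6.21 / ln(12.9/0.295) = 0.4 × 6.21 / 3.7780
   = 2.4840 / 3.7780 = 0.6575 m/s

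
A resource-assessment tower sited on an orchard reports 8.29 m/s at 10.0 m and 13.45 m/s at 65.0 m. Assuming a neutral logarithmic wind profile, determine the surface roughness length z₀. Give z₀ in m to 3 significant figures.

Log law: V(z) ∝ ln(z/z₀). With r = V₁/V₂ = 8.29/13.45 = 0.61636,
r · ln(z₂/z₀) = ln(z₁/z₀) ⇒ ln z₀ = (ln z₁ − r·ln z₂)/(1 − r)
ln z₀ = (2.30259 − 0.61636×4.17439) / 0.38364 = -0.7046
z₀ = exp(-0.7046) = 0.4943 m

z₀ ≈ 0.494 m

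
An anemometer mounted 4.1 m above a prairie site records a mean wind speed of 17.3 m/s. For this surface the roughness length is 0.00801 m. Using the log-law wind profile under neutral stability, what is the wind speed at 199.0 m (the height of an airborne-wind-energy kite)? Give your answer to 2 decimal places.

28.07 m/s

Log law: V(z) ∝ ln(z/z₀), so V₂/V₁ = ln(z₂/z₀) / ln(z₁/z₀).
ln(199.0/0.00801) = 10.1204, ln(4.1/0.00801) = 6.2381
V₂ = 17.3 × 10.1204/6.2381 = 17.3 × 1.6224 = 28.0668 m/s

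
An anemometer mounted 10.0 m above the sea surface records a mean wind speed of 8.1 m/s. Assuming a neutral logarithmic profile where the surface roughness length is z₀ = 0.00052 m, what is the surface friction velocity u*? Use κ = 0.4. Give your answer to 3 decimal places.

Log law: V(z) = (u*/κ) · ln(z/z₀) ⇒ u* = κ · V / ln(z/z₀)
u* = 0.4 × 8.1 / ln(10.0/0.00052) = 0.4 × 8.1 / 9.8643
   = 3.2400 / 9.8643 = 0.3285 m/s

u* ≈ 0.328 m/s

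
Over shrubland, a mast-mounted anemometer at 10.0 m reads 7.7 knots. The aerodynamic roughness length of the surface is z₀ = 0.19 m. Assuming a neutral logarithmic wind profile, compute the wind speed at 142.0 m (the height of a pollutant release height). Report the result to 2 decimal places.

12.85 knots

Log law: V(z) ∝ ln(z/z₀), so V₂/V₁ = ln(z₂/z₀) / ln(z₁/z₀).
ln(142.0/0.19) = 6.6166, ln(10.0/0.19) = 3.9633
V₂ = 7.7 × 6.6166/3.9633 = 7.7 × 1.6694 = 12.8548 knots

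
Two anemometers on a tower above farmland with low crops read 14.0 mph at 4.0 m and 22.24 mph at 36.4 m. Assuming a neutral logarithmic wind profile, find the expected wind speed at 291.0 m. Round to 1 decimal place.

30.0 mph

Log law: V ∝ ln(z/z₀). From the pair, with r = V₁/V₂ = 0.62950,
ln z₀ = (ln z₁ − r·ln z₂)/(1 − r) = (1.3863 − 0.62950×3.5946)/0.37050 = -2.3656 → z₀ = 0.09389 m
V₃ = V₁ · ln(z₃/z₀)/ln(z₁/z₀) = 14.0 × 8.0390/3.7519 = 29.9967 mph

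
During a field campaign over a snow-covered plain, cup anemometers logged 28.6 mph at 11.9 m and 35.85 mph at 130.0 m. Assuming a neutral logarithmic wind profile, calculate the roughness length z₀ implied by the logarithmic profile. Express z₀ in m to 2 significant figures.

Log law: V(z) ∝ ln(z/z₀). With r = V₁/V₂ = 28.6/35.85 = 0.79777,
r · ln(z₂/z₀) = ln(z₁/z₀) ⇒ ln z₀ = (ln z₁ − r·ln z₂)/(1 − r)
ln z₀ = (2.47654 − 0.79777×4.86753) / 0.20223 = -6.9555
z₀ = exp(-6.9555) = 0.0009533 m

z₀ ≈ 0.00095 m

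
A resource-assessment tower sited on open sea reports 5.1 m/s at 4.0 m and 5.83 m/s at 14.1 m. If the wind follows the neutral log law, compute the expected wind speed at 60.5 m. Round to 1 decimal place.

Log law: V ∝ ln(z/z₀). From the pair, with r = V₁/V₂ = 0.87479,
ln z₀ = (ln z₁ − r·ln z₂)/(1 − r) = (1.3863 − 0.87479×2.6462)/0.12521 = -7.4156 → z₀ = 0.0006018 m
V₃ = V₁ · ln(z₃/z₀)/ln(z₁/z₀) = 5.1 × 11.5183/8.8019 = 6.6739 m/s

6.7 m/s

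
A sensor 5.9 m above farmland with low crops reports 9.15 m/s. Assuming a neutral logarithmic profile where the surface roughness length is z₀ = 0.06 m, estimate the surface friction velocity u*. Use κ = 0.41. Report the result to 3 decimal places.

u* ≈ 0.818 m/s

Log law: V(z) = (u*/κ) · ln(z/z₀) ⇒ u* = κ · V / ln(z/z₀)
u* = 0.41 × 9.15 / ln(5.9/0.06) = 0.41 × 9.15 / 4.5884
   = 3.7515 / 4.5884 = 0.8176 m/s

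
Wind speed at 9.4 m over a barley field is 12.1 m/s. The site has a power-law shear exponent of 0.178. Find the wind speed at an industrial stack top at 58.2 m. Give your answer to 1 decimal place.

Power-law profile: V₂ = V₁ · (z₂/z₁)^α
V₂ = 12.1 × (58.2/9.4)^0.178 = 12.1 × (6.1915)^0.178
    = 12.1 × 1.3834 = 16.7388 m/s

16.7 m/s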